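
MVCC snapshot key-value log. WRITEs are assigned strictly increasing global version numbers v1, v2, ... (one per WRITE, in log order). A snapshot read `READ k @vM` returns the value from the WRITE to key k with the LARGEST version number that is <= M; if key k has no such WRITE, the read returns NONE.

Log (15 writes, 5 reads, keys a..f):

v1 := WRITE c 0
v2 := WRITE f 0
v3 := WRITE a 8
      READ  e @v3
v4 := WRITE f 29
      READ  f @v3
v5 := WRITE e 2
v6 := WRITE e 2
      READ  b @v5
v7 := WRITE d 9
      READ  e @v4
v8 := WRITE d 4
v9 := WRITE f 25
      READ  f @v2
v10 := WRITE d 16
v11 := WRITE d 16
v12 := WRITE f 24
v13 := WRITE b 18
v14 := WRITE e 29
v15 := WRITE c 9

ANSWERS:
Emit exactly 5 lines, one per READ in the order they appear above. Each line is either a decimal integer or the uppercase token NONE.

Answer: NONE
0
NONE
NONE
0

Derivation:
v1: WRITE c=0  (c history now [(1, 0)])
v2: WRITE f=0  (f history now [(2, 0)])
v3: WRITE a=8  (a history now [(3, 8)])
READ e @v3: history=[] -> no version <= 3 -> NONE
v4: WRITE f=29  (f history now [(2, 0), (4, 29)])
READ f @v3: history=[(2, 0), (4, 29)] -> pick v2 -> 0
v5: WRITE e=2  (e history now [(5, 2)])
v6: WRITE e=2  (e history now [(5, 2), (6, 2)])
READ b @v5: history=[] -> no version <= 5 -> NONE
v7: WRITE d=9  (d history now [(7, 9)])
READ e @v4: history=[(5, 2), (6, 2)] -> no version <= 4 -> NONE
v8: WRITE d=4  (d history now [(7, 9), (8, 4)])
v9: WRITE f=25  (f history now [(2, 0), (4, 29), (9, 25)])
READ f @v2: history=[(2, 0), (4, 29), (9, 25)] -> pick v2 -> 0
v10: WRITE d=16  (d history now [(7, 9), (8, 4), (10, 16)])
v11: WRITE d=16  (d history now [(7, 9), (8, 4), (10, 16), (11, 16)])
v12: WRITE f=24  (f history now [(2, 0), (4, 29), (9, 25), (12, 24)])
v13: WRITE b=18  (b history now [(13, 18)])
v14: WRITE e=29  (e history now [(5, 2), (6, 2), (14, 29)])
v15: WRITE c=9  (c history now [(1, 0), (15, 9)])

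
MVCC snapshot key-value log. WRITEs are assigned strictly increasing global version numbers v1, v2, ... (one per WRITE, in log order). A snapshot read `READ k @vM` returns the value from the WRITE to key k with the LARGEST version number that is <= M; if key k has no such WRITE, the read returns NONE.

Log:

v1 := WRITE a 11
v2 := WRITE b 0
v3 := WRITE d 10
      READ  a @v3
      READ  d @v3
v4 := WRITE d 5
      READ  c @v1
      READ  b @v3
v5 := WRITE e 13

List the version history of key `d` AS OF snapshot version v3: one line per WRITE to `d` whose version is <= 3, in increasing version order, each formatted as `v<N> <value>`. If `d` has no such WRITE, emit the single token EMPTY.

Answer: v3 10

Derivation:
Scan writes for key=d with version <= 3:
  v1 WRITE a 11 -> skip
  v2 WRITE b 0 -> skip
  v3 WRITE d 10 -> keep
  v4 WRITE d 5 -> drop (> snap)
  v5 WRITE e 13 -> skip
Collected: [(3, 10)]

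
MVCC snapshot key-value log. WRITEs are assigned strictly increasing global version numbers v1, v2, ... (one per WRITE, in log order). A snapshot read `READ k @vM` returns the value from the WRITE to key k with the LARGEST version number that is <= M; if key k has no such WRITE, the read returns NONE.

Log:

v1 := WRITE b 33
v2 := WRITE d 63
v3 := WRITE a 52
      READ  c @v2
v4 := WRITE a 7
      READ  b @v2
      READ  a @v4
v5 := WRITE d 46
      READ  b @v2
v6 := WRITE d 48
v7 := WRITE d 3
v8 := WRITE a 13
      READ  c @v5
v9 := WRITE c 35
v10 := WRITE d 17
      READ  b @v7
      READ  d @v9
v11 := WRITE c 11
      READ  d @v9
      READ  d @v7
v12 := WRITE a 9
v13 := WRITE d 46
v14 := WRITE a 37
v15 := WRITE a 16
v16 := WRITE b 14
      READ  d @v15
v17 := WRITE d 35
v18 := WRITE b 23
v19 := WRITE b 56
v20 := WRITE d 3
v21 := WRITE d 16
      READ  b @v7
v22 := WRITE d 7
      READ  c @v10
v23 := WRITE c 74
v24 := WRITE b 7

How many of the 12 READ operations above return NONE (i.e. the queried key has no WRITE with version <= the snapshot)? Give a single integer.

v1: WRITE b=33  (b history now [(1, 33)])
v2: WRITE d=63  (d history now [(2, 63)])
v3: WRITE a=52  (a history now [(3, 52)])
READ c @v2: history=[] -> no version <= 2 -> NONE
v4: WRITE a=7  (a history now [(3, 52), (4, 7)])
READ b @v2: history=[(1, 33)] -> pick v1 -> 33
READ a @v4: history=[(3, 52), (4, 7)] -> pick v4 -> 7
v5: WRITE d=46  (d history now [(2, 63), (5, 46)])
READ b @v2: history=[(1, 33)] -> pick v1 -> 33
v6: WRITE d=48  (d history now [(2, 63), (5, 46), (6, 48)])
v7: WRITE d=3  (d history now [(2, 63), (5, 46), (6, 48), (7, 3)])
v8: WRITE a=13  (a history now [(3, 52), (4, 7), (8, 13)])
READ c @v5: history=[] -> no version <= 5 -> NONE
v9: WRITE c=35  (c history now [(9, 35)])
v10: WRITE d=17  (d history now [(2, 63), (5, 46), (6, 48), (7, 3), (10, 17)])
READ b @v7: history=[(1, 33)] -> pick v1 -> 33
READ d @v9: history=[(2, 63), (5, 46), (6, 48), (7, 3), (10, 17)] -> pick v7 -> 3
v11: WRITE c=11  (c history now [(9, 35), (11, 11)])
READ d @v9: history=[(2, 63), (5, 46), (6, 48), (7, 3), (10, 17)] -> pick v7 -> 3
READ d @v7: history=[(2, 63), (5, 46), (6, 48), (7, 3), (10, 17)] -> pick v7 -> 3
v12: WRITE a=9  (a history now [(3, 52), (4, 7), (8, 13), (12, 9)])
v13: WRITE d=46  (d history now [(2, 63), (5, 46), (6, 48), (7, 3), (10, 17), (13, 46)])
v14: WRITE a=37  (a history now [(3, 52), (4, 7), (8, 13), (12, 9), (14, 37)])
v15: WRITE a=16  (a history now [(3, 52), (4, 7), (8, 13), (12, 9), (14, 37), (15, 16)])
v16: WRITE b=14  (b history now [(1, 33), (16, 14)])
READ d @v15: history=[(2, 63), (5, 46), (6, 48), (7, 3), (10, 17), (13, 46)] -> pick v13 -> 46
v17: WRITE d=35  (d history now [(2, 63), (5, 46), (6, 48), (7, 3), (10, 17), (13, 46), (17, 35)])
v18: WRITE b=23  (b history now [(1, 33), (16, 14), (18, 23)])
v19: WRITE b=56  (b history now [(1, 33), (16, 14), (18, 23), (19, 56)])
v20: WRITE d=3  (d history now [(2, 63), (5, 46), (6, 48), (7, 3), (10, 17), (13, 46), (17, 35), (20, 3)])
v21: WRITE d=16  (d history now [(2, 63), (5, 46), (6, 48), (7, 3), (10, 17), (13, 46), (17, 35), (20, 3), (21, 16)])
READ b @v7: history=[(1, 33), (16, 14), (18, 23), (19, 56)] -> pick v1 -> 33
v22: WRITE d=7  (d history now [(2, 63), (5, 46), (6, 48), (7, 3), (10, 17), (13, 46), (17, 35), (20, 3), (21, 16), (22, 7)])
READ c @v10: history=[(9, 35), (11, 11)] -> pick v9 -> 35
v23: WRITE c=74  (c history now [(9, 35), (11, 11), (23, 74)])
v24: WRITE b=7  (b history now [(1, 33), (16, 14), (18, 23), (19, 56), (24, 7)])
Read results in order: ['NONE', '33', '7', '33', 'NONE', '33', '3', '3', '3', '46', '33', '35']
NONE count = 2

Answer: 2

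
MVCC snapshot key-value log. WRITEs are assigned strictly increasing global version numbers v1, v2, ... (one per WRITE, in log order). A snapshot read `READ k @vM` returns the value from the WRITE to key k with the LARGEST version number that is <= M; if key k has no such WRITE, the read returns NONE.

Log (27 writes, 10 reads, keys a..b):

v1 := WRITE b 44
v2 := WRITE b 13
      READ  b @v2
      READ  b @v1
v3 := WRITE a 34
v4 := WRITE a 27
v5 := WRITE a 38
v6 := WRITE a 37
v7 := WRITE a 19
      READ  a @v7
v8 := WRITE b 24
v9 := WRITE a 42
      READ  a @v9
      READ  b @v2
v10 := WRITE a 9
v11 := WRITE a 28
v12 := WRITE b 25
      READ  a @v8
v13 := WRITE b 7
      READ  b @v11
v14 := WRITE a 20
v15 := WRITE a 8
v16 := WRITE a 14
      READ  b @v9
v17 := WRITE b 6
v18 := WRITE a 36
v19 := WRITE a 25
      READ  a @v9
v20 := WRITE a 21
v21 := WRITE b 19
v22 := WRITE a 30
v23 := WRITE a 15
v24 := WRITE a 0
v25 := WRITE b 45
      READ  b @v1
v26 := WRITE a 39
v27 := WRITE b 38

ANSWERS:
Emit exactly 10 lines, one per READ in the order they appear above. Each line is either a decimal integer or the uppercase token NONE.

v1: WRITE b=44  (b history now [(1, 44)])
v2: WRITE b=13  (b history now [(1, 44), (2, 13)])
READ b @v2: history=[(1, 44), (2, 13)] -> pick v2 -> 13
READ b @v1: history=[(1, 44), (2, 13)] -> pick v1 -> 44
v3: WRITE a=34  (a history now [(3, 34)])
v4: WRITE a=27  (a history now [(3, 34), (4, 27)])
v5: WRITE a=38  (a history now [(3, 34), (4, 27), (5, 38)])
v6: WRITE a=37  (a history now [(3, 34), (4, 27), (5, 38), (6, 37)])
v7: WRITE a=19  (a history now [(3, 34), (4, 27), (5, 38), (6, 37), (7, 19)])
READ a @v7: history=[(3, 34), (4, 27), (5, 38), (6, 37), (7, 19)] -> pick v7 -> 19
v8: WRITE b=24  (b history now [(1, 44), (2, 13), (8, 24)])
v9: WRITE a=42  (a history now [(3, 34), (4, 27), (5, 38), (6, 37), (7, 19), (9, 42)])
READ a @v9: history=[(3, 34), (4, 27), (5, 38), (6, 37), (7, 19), (9, 42)] -> pick v9 -> 42
READ b @v2: history=[(1, 44), (2, 13), (8, 24)] -> pick v2 -> 13
v10: WRITE a=9  (a history now [(3, 34), (4, 27), (5, 38), (6, 37), (7, 19), (9, 42), (10, 9)])
v11: WRITE a=28  (a history now [(3, 34), (4, 27), (5, 38), (6, 37), (7, 19), (9, 42), (10, 9), (11, 28)])
v12: WRITE b=25  (b history now [(1, 44), (2, 13), (8, 24), (12, 25)])
READ a @v8: history=[(3, 34), (4, 27), (5, 38), (6, 37), (7, 19), (9, 42), (10, 9), (11, 28)] -> pick v7 -> 19
v13: WRITE b=7  (b history now [(1, 44), (2, 13), (8, 24), (12, 25), (13, 7)])
READ b @v11: history=[(1, 44), (2, 13), (8, 24), (12, 25), (13, 7)] -> pick v8 -> 24
v14: WRITE a=20  (a history now [(3, 34), (4, 27), (5, 38), (6, 37), (7, 19), (9, 42), (10, 9), (11, 28), (14, 20)])
v15: WRITE a=8  (a history now [(3, 34), (4, 27), (5, 38), (6, 37), (7, 19), (9, 42), (10, 9), (11, 28), (14, 20), (15, 8)])
v16: WRITE a=14  (a history now [(3, 34), (4, 27), (5, 38), (6, 37), (7, 19), (9, 42), (10, 9), (11, 28), (14, 20), (15, 8), (16, 14)])
READ b @v9: history=[(1, 44), (2, 13), (8, 24), (12, 25), (13, 7)] -> pick v8 -> 24
v17: WRITE b=6  (b history now [(1, 44), (2, 13), (8, 24), (12, 25), (13, 7), (17, 6)])
v18: WRITE a=36  (a history now [(3, 34), (4, 27), (5, 38), (6, 37), (7, 19), (9, 42), (10, 9), (11, 28), (14, 20), (15, 8), (16, 14), (18, 36)])
v19: WRITE a=25  (a history now [(3, 34), (4, 27), (5, 38), (6, 37), (7, 19), (9, 42), (10, 9), (11, 28), (14, 20), (15, 8), (16, 14), (18, 36), (19, 25)])
READ a @v9: history=[(3, 34), (4, 27), (5, 38), (6, 37), (7, 19), (9, 42), (10, 9), (11, 28), (14, 20), (15, 8), (16, 14), (18, 36), (19, 25)] -> pick v9 -> 42
v20: WRITE a=21  (a history now [(3, 34), (4, 27), (5, 38), (6, 37), (7, 19), (9, 42), (10, 9), (11, 28), (14, 20), (15, 8), (16, 14), (18, 36), (19, 25), (20, 21)])
v21: WRITE b=19  (b history now [(1, 44), (2, 13), (8, 24), (12, 25), (13, 7), (17, 6), (21, 19)])
v22: WRITE a=30  (a history now [(3, 34), (4, 27), (5, 38), (6, 37), (7, 19), (9, 42), (10, 9), (11, 28), (14, 20), (15, 8), (16, 14), (18, 36), (19, 25), (20, 21), (22, 30)])
v23: WRITE a=15  (a history now [(3, 34), (4, 27), (5, 38), (6, 37), (7, 19), (9, 42), (10, 9), (11, 28), (14, 20), (15, 8), (16, 14), (18, 36), (19, 25), (20, 21), (22, 30), (23, 15)])
v24: WRITE a=0  (a history now [(3, 34), (4, 27), (5, 38), (6, 37), (7, 19), (9, 42), (10, 9), (11, 28), (14, 20), (15, 8), (16, 14), (18, 36), (19, 25), (20, 21), (22, 30), (23, 15), (24, 0)])
v25: WRITE b=45  (b history now [(1, 44), (2, 13), (8, 24), (12, 25), (13, 7), (17, 6), (21, 19), (25, 45)])
READ b @v1: history=[(1, 44), (2, 13), (8, 24), (12, 25), (13, 7), (17, 6), (21, 19), (25, 45)] -> pick v1 -> 44
v26: WRITE a=39  (a history now [(3, 34), (4, 27), (5, 38), (6, 37), (7, 19), (9, 42), (10, 9), (11, 28), (14, 20), (15, 8), (16, 14), (18, 36), (19, 25), (20, 21), (22, 30), (23, 15), (24, 0), (26, 39)])
v27: WRITE b=38  (b history now [(1, 44), (2, 13), (8, 24), (12, 25), (13, 7), (17, 6), (21, 19), (25, 45), (27, 38)])

Answer: 13
44
19
42
13
19
24
24
42
44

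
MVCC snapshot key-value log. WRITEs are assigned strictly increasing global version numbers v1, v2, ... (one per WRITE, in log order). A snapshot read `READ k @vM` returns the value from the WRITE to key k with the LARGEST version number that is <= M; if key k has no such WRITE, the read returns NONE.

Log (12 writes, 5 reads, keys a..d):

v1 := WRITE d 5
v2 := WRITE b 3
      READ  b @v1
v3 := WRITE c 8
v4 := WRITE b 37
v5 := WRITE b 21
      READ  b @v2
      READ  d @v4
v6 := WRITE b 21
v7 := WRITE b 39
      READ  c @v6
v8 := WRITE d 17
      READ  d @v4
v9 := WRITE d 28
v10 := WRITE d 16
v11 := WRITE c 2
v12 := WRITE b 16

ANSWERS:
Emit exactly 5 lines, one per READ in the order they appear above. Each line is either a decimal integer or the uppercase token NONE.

Answer: NONE
3
5
8
5

Derivation:
v1: WRITE d=5  (d history now [(1, 5)])
v2: WRITE b=3  (b history now [(2, 3)])
READ b @v1: history=[(2, 3)] -> no version <= 1 -> NONE
v3: WRITE c=8  (c history now [(3, 8)])
v4: WRITE b=37  (b history now [(2, 3), (4, 37)])
v5: WRITE b=21  (b history now [(2, 3), (4, 37), (5, 21)])
READ b @v2: history=[(2, 3), (4, 37), (5, 21)] -> pick v2 -> 3
READ d @v4: history=[(1, 5)] -> pick v1 -> 5
v6: WRITE b=21  (b history now [(2, 3), (4, 37), (5, 21), (6, 21)])
v7: WRITE b=39  (b history now [(2, 3), (4, 37), (5, 21), (6, 21), (7, 39)])
READ c @v6: history=[(3, 8)] -> pick v3 -> 8
v8: WRITE d=17  (d history now [(1, 5), (8, 17)])
READ d @v4: history=[(1, 5), (8, 17)] -> pick v1 -> 5
v9: WRITE d=28  (d history now [(1, 5), (8, 17), (9, 28)])
v10: WRITE d=16  (d history now [(1, 5), (8, 17), (9, 28), (10, 16)])
v11: WRITE c=2  (c history now [(3, 8), (11, 2)])
v12: WRITE b=16  (b history now [(2, 3), (4, 37), (5, 21), (6, 21), (7, 39), (12, 16)])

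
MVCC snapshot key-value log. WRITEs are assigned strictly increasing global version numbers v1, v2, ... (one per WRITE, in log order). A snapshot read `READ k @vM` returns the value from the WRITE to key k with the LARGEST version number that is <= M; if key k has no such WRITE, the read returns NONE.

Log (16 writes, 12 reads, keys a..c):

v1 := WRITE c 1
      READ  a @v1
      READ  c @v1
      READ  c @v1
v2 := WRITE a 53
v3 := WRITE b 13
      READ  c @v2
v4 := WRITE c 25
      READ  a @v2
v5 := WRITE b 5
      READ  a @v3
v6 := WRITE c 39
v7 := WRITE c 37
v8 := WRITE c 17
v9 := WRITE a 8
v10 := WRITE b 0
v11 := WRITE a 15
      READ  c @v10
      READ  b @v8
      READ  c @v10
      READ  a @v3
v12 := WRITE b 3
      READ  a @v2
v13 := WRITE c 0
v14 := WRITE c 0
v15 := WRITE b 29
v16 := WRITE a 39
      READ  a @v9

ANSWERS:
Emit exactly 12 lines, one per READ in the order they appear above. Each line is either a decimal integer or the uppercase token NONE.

v1: WRITE c=1  (c history now [(1, 1)])
READ a @v1: history=[] -> no version <= 1 -> NONE
READ c @v1: history=[(1, 1)] -> pick v1 -> 1
READ c @v1: history=[(1, 1)] -> pick v1 -> 1
v2: WRITE a=53  (a history now [(2, 53)])
v3: WRITE b=13  (b history now [(3, 13)])
READ c @v2: history=[(1, 1)] -> pick v1 -> 1
v4: WRITE c=25  (c history now [(1, 1), (4, 25)])
READ a @v2: history=[(2, 53)] -> pick v2 -> 53
v5: WRITE b=5  (b history now [(3, 13), (5, 5)])
READ a @v3: history=[(2, 53)] -> pick v2 -> 53
v6: WRITE c=39  (c history now [(1, 1), (4, 25), (6, 39)])
v7: WRITE c=37  (c history now [(1, 1), (4, 25), (6, 39), (7, 37)])
v8: WRITE c=17  (c history now [(1, 1), (4, 25), (6, 39), (7, 37), (8, 17)])
v9: WRITE a=8  (a history now [(2, 53), (9, 8)])
v10: WRITE b=0  (b history now [(3, 13), (5, 5), (10, 0)])
v11: WRITE a=15  (a history now [(2, 53), (9, 8), (11, 15)])
READ c @v10: history=[(1, 1), (4, 25), (6, 39), (7, 37), (8, 17)] -> pick v8 -> 17
READ b @v8: history=[(3, 13), (5, 5), (10, 0)] -> pick v5 -> 5
READ c @v10: history=[(1, 1), (4, 25), (6, 39), (7, 37), (8, 17)] -> pick v8 -> 17
READ a @v3: history=[(2, 53), (9, 8), (11, 15)] -> pick v2 -> 53
v12: WRITE b=3  (b history now [(3, 13), (5, 5), (10, 0), (12, 3)])
READ a @v2: history=[(2, 53), (9, 8), (11, 15)] -> pick v2 -> 53
v13: WRITE c=0  (c history now [(1, 1), (4, 25), (6, 39), (7, 37), (8, 17), (13, 0)])
v14: WRITE c=0  (c history now [(1, 1), (4, 25), (6, 39), (7, 37), (8, 17), (13, 0), (14, 0)])
v15: WRITE b=29  (b history now [(3, 13), (5, 5), (10, 0), (12, 3), (15, 29)])
v16: WRITE a=39  (a history now [(2, 53), (9, 8), (11, 15), (16, 39)])
READ a @v9: history=[(2, 53), (9, 8), (11, 15), (16, 39)] -> pick v9 -> 8

Answer: NONE
1
1
1
53
53
17
5
17
53
53
8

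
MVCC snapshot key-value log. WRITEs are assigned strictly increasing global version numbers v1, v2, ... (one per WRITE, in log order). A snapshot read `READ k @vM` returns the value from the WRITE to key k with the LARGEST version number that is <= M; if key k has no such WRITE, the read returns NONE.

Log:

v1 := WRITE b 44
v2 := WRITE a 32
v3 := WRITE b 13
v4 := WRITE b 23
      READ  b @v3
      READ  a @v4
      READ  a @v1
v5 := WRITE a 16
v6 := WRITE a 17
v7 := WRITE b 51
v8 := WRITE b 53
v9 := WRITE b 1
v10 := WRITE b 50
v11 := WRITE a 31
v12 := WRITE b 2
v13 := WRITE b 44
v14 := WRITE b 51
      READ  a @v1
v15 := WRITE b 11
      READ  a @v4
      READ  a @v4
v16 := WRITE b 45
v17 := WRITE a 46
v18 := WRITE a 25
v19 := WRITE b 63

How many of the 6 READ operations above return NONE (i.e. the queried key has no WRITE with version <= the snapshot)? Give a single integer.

v1: WRITE b=44  (b history now [(1, 44)])
v2: WRITE a=32  (a history now [(2, 32)])
v3: WRITE b=13  (b history now [(1, 44), (3, 13)])
v4: WRITE b=23  (b history now [(1, 44), (3, 13), (4, 23)])
READ b @v3: history=[(1, 44), (3, 13), (4, 23)] -> pick v3 -> 13
READ a @v4: history=[(2, 32)] -> pick v2 -> 32
READ a @v1: history=[(2, 32)] -> no version <= 1 -> NONE
v5: WRITE a=16  (a history now [(2, 32), (5, 16)])
v6: WRITE a=17  (a history now [(2, 32), (5, 16), (6, 17)])
v7: WRITE b=51  (b history now [(1, 44), (3, 13), (4, 23), (7, 51)])
v8: WRITE b=53  (b history now [(1, 44), (3, 13), (4, 23), (7, 51), (8, 53)])
v9: WRITE b=1  (b history now [(1, 44), (3, 13), (4, 23), (7, 51), (8, 53), (9, 1)])
v10: WRITE b=50  (b history now [(1, 44), (3, 13), (4, 23), (7, 51), (8, 53), (9, 1), (10, 50)])
v11: WRITE a=31  (a history now [(2, 32), (5, 16), (6, 17), (11, 31)])
v12: WRITE b=2  (b history now [(1, 44), (3, 13), (4, 23), (7, 51), (8, 53), (9, 1), (10, 50), (12, 2)])
v13: WRITE b=44  (b history now [(1, 44), (3, 13), (4, 23), (7, 51), (8, 53), (9, 1), (10, 50), (12, 2), (13, 44)])
v14: WRITE b=51  (b history now [(1, 44), (3, 13), (4, 23), (7, 51), (8, 53), (9, 1), (10, 50), (12, 2), (13, 44), (14, 51)])
READ a @v1: history=[(2, 32), (5, 16), (6, 17), (11, 31)] -> no version <= 1 -> NONE
v15: WRITE b=11  (b history now [(1, 44), (3, 13), (4, 23), (7, 51), (8, 53), (9, 1), (10, 50), (12, 2), (13, 44), (14, 51), (15, 11)])
READ a @v4: history=[(2, 32), (5, 16), (6, 17), (11, 31)] -> pick v2 -> 32
READ a @v4: history=[(2, 32), (5, 16), (6, 17), (11, 31)] -> pick v2 -> 32
v16: WRITE b=45  (b history now [(1, 44), (3, 13), (4, 23), (7, 51), (8, 53), (9, 1), (10, 50), (12, 2), (13, 44), (14, 51), (15, 11), (16, 45)])
v17: WRITE a=46  (a history now [(2, 32), (5, 16), (6, 17), (11, 31), (17, 46)])
v18: WRITE a=25  (a history now [(2, 32), (5, 16), (6, 17), (11, 31), (17, 46), (18, 25)])
v19: WRITE b=63  (b history now [(1, 44), (3, 13), (4, 23), (7, 51), (8, 53), (9, 1), (10, 50), (12, 2), (13, 44), (14, 51), (15, 11), (16, 45), (19, 63)])
Read results in order: ['13', '32', 'NONE', 'NONE', '32', '32']
NONE count = 2

Answer: 2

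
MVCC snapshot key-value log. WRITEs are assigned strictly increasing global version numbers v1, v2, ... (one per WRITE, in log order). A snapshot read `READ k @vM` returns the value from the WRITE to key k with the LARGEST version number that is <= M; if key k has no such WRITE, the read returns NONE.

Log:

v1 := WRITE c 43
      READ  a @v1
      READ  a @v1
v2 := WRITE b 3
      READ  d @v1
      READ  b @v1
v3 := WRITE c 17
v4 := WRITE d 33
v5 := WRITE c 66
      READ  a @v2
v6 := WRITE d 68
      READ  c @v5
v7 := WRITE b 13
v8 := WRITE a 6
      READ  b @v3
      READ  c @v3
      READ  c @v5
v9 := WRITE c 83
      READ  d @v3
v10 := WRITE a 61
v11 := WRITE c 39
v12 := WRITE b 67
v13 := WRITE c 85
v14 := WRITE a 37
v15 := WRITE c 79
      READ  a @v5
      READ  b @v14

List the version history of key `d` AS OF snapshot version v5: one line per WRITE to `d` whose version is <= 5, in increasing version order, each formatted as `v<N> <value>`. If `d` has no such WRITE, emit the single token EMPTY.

Scan writes for key=d with version <= 5:
  v1 WRITE c 43 -> skip
  v2 WRITE b 3 -> skip
  v3 WRITE c 17 -> skip
  v4 WRITE d 33 -> keep
  v5 WRITE c 66 -> skip
  v6 WRITE d 68 -> drop (> snap)
  v7 WRITE b 13 -> skip
  v8 WRITE a 6 -> skip
  v9 WRITE c 83 -> skip
  v10 WRITE a 61 -> skip
  v11 WRITE c 39 -> skip
  v12 WRITE b 67 -> skip
  v13 WRITE c 85 -> skip
  v14 WRITE a 37 -> skip
  v15 WRITE c 79 -> skip
Collected: [(4, 33)]

Answer: v4 33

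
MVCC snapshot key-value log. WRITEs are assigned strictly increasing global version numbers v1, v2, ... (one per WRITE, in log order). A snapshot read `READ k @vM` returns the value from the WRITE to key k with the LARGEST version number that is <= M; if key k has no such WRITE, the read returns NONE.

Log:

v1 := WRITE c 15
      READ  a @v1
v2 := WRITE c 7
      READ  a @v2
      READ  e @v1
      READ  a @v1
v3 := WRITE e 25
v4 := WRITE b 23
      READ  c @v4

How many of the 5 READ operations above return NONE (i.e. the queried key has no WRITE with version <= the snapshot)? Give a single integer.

Answer: 4

Derivation:
v1: WRITE c=15  (c history now [(1, 15)])
READ a @v1: history=[] -> no version <= 1 -> NONE
v2: WRITE c=7  (c history now [(1, 15), (2, 7)])
READ a @v2: history=[] -> no version <= 2 -> NONE
READ e @v1: history=[] -> no version <= 1 -> NONE
READ a @v1: history=[] -> no version <= 1 -> NONE
v3: WRITE e=25  (e history now [(3, 25)])
v4: WRITE b=23  (b history now [(4, 23)])
READ c @v4: history=[(1, 15), (2, 7)] -> pick v2 -> 7
Read results in order: ['NONE', 'NONE', 'NONE', 'NONE', '7']
NONE count = 4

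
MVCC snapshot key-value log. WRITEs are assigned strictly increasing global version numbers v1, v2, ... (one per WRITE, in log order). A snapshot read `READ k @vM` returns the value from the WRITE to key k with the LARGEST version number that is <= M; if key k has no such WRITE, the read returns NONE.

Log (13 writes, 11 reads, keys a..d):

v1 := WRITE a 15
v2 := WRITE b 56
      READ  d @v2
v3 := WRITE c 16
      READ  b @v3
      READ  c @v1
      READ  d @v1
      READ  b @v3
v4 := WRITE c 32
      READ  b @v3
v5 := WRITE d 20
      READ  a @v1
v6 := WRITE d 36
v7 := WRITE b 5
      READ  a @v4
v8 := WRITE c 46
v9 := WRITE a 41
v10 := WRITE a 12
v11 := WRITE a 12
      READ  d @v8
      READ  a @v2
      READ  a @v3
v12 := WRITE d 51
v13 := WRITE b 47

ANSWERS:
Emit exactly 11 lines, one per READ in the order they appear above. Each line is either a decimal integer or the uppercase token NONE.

Answer: NONE
56
NONE
NONE
56
56
15
15
36
15
15

Derivation:
v1: WRITE a=15  (a history now [(1, 15)])
v2: WRITE b=56  (b history now [(2, 56)])
READ d @v2: history=[] -> no version <= 2 -> NONE
v3: WRITE c=16  (c history now [(3, 16)])
READ b @v3: history=[(2, 56)] -> pick v2 -> 56
READ c @v1: history=[(3, 16)] -> no version <= 1 -> NONE
READ d @v1: history=[] -> no version <= 1 -> NONE
READ b @v3: history=[(2, 56)] -> pick v2 -> 56
v4: WRITE c=32  (c history now [(3, 16), (4, 32)])
READ b @v3: history=[(2, 56)] -> pick v2 -> 56
v5: WRITE d=20  (d history now [(5, 20)])
READ a @v1: history=[(1, 15)] -> pick v1 -> 15
v6: WRITE d=36  (d history now [(5, 20), (6, 36)])
v7: WRITE b=5  (b history now [(2, 56), (7, 5)])
READ a @v4: history=[(1, 15)] -> pick v1 -> 15
v8: WRITE c=46  (c history now [(3, 16), (4, 32), (8, 46)])
v9: WRITE a=41  (a history now [(1, 15), (9, 41)])
v10: WRITE a=12  (a history now [(1, 15), (9, 41), (10, 12)])
v11: WRITE a=12  (a history now [(1, 15), (9, 41), (10, 12), (11, 12)])
READ d @v8: history=[(5, 20), (6, 36)] -> pick v6 -> 36
READ a @v2: history=[(1, 15), (9, 41), (10, 12), (11, 12)] -> pick v1 -> 15
READ a @v3: history=[(1, 15), (9, 41), (10, 12), (11, 12)] -> pick v1 -> 15
v12: WRITE d=51  (d history now [(5, 20), (6, 36), (12, 51)])
v13: WRITE b=47  (b history now [(2, 56), (7, 5), (13, 47)])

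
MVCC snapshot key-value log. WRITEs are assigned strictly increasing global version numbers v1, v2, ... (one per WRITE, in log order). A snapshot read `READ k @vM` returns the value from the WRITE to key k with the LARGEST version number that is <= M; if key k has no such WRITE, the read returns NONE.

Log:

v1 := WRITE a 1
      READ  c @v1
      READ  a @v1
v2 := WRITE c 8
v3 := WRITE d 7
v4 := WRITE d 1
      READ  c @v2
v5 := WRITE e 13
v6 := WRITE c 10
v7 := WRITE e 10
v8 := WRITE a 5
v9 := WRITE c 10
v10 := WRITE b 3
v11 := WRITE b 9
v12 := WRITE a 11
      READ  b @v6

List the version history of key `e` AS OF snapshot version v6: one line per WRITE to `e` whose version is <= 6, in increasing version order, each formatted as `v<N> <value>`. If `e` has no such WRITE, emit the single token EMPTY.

Scan writes for key=e with version <= 6:
  v1 WRITE a 1 -> skip
  v2 WRITE c 8 -> skip
  v3 WRITE d 7 -> skip
  v4 WRITE d 1 -> skip
  v5 WRITE e 13 -> keep
  v6 WRITE c 10 -> skip
  v7 WRITE e 10 -> drop (> snap)
  v8 WRITE a 5 -> skip
  v9 WRITE c 10 -> skip
  v10 WRITE b 3 -> skip
  v11 WRITE b 9 -> skip
  v12 WRITE a 11 -> skip
Collected: [(5, 13)]

Answer: v5 13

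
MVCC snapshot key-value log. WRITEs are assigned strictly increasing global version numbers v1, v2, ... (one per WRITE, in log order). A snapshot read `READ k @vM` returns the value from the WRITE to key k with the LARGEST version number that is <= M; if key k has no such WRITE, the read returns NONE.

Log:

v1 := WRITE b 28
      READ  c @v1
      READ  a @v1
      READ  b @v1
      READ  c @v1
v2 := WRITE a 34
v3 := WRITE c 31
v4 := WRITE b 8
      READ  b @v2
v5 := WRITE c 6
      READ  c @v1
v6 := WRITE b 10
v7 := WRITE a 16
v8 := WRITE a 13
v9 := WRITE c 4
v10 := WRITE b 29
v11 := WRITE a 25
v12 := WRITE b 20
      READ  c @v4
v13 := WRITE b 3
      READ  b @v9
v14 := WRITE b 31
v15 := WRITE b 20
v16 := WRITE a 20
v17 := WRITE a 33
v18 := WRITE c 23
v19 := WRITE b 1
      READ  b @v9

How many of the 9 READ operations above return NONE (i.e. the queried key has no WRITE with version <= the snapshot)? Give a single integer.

v1: WRITE b=28  (b history now [(1, 28)])
READ c @v1: history=[] -> no version <= 1 -> NONE
READ a @v1: history=[] -> no version <= 1 -> NONE
READ b @v1: history=[(1, 28)] -> pick v1 -> 28
READ c @v1: history=[] -> no version <= 1 -> NONE
v2: WRITE a=34  (a history now [(2, 34)])
v3: WRITE c=31  (c history now [(3, 31)])
v4: WRITE b=8  (b history now [(1, 28), (4, 8)])
READ b @v2: history=[(1, 28), (4, 8)] -> pick v1 -> 28
v5: WRITE c=6  (c history now [(3, 31), (5, 6)])
READ c @v1: history=[(3, 31), (5, 6)] -> no version <= 1 -> NONE
v6: WRITE b=10  (b history now [(1, 28), (4, 8), (6, 10)])
v7: WRITE a=16  (a history now [(2, 34), (7, 16)])
v8: WRITE a=13  (a history now [(2, 34), (7, 16), (8, 13)])
v9: WRITE c=4  (c history now [(3, 31), (5, 6), (9, 4)])
v10: WRITE b=29  (b history now [(1, 28), (4, 8), (6, 10), (10, 29)])
v11: WRITE a=25  (a history now [(2, 34), (7, 16), (8, 13), (11, 25)])
v12: WRITE b=20  (b history now [(1, 28), (4, 8), (6, 10), (10, 29), (12, 20)])
READ c @v4: history=[(3, 31), (5, 6), (9, 4)] -> pick v3 -> 31
v13: WRITE b=3  (b history now [(1, 28), (4, 8), (6, 10), (10, 29), (12, 20), (13, 3)])
READ b @v9: history=[(1, 28), (4, 8), (6, 10), (10, 29), (12, 20), (13, 3)] -> pick v6 -> 10
v14: WRITE b=31  (b history now [(1, 28), (4, 8), (6, 10), (10, 29), (12, 20), (13, 3), (14, 31)])
v15: WRITE b=20  (b history now [(1, 28), (4, 8), (6, 10), (10, 29), (12, 20), (13, 3), (14, 31), (15, 20)])
v16: WRITE a=20  (a history now [(2, 34), (7, 16), (8, 13), (11, 25), (16, 20)])
v17: WRITE a=33  (a history now [(2, 34), (7, 16), (8, 13), (11, 25), (16, 20), (17, 33)])
v18: WRITE c=23  (c history now [(3, 31), (5, 6), (9, 4), (18, 23)])
v19: WRITE b=1  (b history now [(1, 28), (4, 8), (6, 10), (10, 29), (12, 20), (13, 3), (14, 31), (15, 20), (19, 1)])
READ b @v9: history=[(1, 28), (4, 8), (6, 10), (10, 29), (12, 20), (13, 3), (14, 31), (15, 20), (19, 1)] -> pick v6 -> 10
Read results in order: ['NONE', 'NONE', '28', 'NONE', '28', 'NONE', '31', '10', '10']
NONE count = 4

Answer: 4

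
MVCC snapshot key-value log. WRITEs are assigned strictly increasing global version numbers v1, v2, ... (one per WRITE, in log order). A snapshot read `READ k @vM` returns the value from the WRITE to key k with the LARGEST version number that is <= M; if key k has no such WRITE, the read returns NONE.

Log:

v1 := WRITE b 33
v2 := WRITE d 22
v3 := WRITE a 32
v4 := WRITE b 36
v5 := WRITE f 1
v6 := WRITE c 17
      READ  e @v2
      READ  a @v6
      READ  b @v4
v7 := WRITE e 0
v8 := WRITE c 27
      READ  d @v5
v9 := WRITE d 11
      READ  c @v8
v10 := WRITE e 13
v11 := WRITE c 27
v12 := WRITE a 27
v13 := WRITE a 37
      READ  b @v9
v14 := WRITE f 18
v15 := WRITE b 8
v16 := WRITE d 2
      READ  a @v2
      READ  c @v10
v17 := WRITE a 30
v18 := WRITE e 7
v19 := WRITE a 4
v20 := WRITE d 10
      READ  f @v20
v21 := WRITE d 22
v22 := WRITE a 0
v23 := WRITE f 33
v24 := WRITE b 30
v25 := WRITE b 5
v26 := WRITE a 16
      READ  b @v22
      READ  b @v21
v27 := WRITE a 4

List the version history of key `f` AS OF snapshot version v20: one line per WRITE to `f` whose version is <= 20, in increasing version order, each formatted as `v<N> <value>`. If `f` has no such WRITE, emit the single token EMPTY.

Answer: v5 1
v14 18

Derivation:
Scan writes for key=f with version <= 20:
  v1 WRITE b 33 -> skip
  v2 WRITE d 22 -> skip
  v3 WRITE a 32 -> skip
  v4 WRITE b 36 -> skip
  v5 WRITE f 1 -> keep
  v6 WRITE c 17 -> skip
  v7 WRITE e 0 -> skip
  v8 WRITE c 27 -> skip
  v9 WRITE d 11 -> skip
  v10 WRITE e 13 -> skip
  v11 WRITE c 27 -> skip
  v12 WRITE a 27 -> skip
  v13 WRITE a 37 -> skip
  v14 WRITE f 18 -> keep
  v15 WRITE b 8 -> skip
  v16 WRITE d 2 -> skip
  v17 WRITE a 30 -> skip
  v18 WRITE e 7 -> skip
  v19 WRITE a 4 -> skip
  v20 WRITE d 10 -> skip
  v21 WRITE d 22 -> skip
  v22 WRITE a 0 -> skip
  v23 WRITE f 33 -> drop (> snap)
  v24 WRITE b 30 -> skip
  v25 WRITE b 5 -> skip
  v26 WRITE a 16 -> skip
  v27 WRITE a 4 -> skip
Collected: [(5, 1), (14, 18)]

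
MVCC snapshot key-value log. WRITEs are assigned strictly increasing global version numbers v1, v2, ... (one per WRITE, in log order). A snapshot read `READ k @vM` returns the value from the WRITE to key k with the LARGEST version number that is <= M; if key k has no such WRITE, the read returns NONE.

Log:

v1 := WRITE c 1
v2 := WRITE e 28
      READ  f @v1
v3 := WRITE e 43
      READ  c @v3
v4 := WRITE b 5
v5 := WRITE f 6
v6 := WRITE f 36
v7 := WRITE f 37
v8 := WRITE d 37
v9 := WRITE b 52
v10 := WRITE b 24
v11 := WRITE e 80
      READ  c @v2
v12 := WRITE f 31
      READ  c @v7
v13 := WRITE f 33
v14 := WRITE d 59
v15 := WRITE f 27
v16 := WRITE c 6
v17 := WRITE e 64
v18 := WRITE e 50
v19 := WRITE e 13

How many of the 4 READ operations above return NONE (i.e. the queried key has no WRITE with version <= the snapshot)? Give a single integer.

v1: WRITE c=1  (c history now [(1, 1)])
v2: WRITE e=28  (e history now [(2, 28)])
READ f @v1: history=[] -> no version <= 1 -> NONE
v3: WRITE e=43  (e history now [(2, 28), (3, 43)])
READ c @v3: history=[(1, 1)] -> pick v1 -> 1
v4: WRITE b=5  (b history now [(4, 5)])
v5: WRITE f=6  (f history now [(5, 6)])
v6: WRITE f=36  (f history now [(5, 6), (6, 36)])
v7: WRITE f=37  (f history now [(5, 6), (6, 36), (7, 37)])
v8: WRITE d=37  (d history now [(8, 37)])
v9: WRITE b=52  (b history now [(4, 5), (9, 52)])
v10: WRITE b=24  (b history now [(4, 5), (9, 52), (10, 24)])
v11: WRITE e=80  (e history now [(2, 28), (3, 43), (11, 80)])
READ c @v2: history=[(1, 1)] -> pick v1 -> 1
v12: WRITE f=31  (f history now [(5, 6), (6, 36), (7, 37), (12, 31)])
READ c @v7: history=[(1, 1)] -> pick v1 -> 1
v13: WRITE f=33  (f history now [(5, 6), (6, 36), (7, 37), (12, 31), (13, 33)])
v14: WRITE d=59  (d history now [(8, 37), (14, 59)])
v15: WRITE f=27  (f history now [(5, 6), (6, 36), (7, 37), (12, 31), (13, 33), (15, 27)])
v16: WRITE c=6  (c history now [(1, 1), (16, 6)])
v17: WRITE e=64  (e history now [(2, 28), (3, 43), (11, 80), (17, 64)])
v18: WRITE e=50  (e history now [(2, 28), (3, 43), (11, 80), (17, 64), (18, 50)])
v19: WRITE e=13  (e history now [(2, 28), (3, 43), (11, 80), (17, 64), (18, 50), (19, 13)])
Read results in order: ['NONE', '1', '1', '1']
NONE count = 1

Answer: 1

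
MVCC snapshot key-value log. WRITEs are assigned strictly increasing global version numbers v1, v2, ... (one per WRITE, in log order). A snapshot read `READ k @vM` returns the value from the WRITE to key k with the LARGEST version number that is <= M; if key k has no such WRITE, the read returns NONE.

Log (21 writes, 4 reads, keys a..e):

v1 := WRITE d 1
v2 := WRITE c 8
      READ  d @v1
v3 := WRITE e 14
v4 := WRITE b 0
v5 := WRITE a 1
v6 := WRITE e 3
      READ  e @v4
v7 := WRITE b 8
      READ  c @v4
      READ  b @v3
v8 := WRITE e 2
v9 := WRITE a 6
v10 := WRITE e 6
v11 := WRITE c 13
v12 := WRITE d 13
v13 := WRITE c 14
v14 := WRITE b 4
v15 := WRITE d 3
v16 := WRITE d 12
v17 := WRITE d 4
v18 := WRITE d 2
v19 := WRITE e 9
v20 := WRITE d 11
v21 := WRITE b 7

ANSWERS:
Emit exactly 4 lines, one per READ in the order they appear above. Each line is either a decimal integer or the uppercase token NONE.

v1: WRITE d=1  (d history now [(1, 1)])
v2: WRITE c=8  (c history now [(2, 8)])
READ d @v1: history=[(1, 1)] -> pick v1 -> 1
v3: WRITE e=14  (e history now [(3, 14)])
v4: WRITE b=0  (b history now [(4, 0)])
v5: WRITE a=1  (a history now [(5, 1)])
v6: WRITE e=3  (e history now [(3, 14), (6, 3)])
READ e @v4: history=[(3, 14), (6, 3)] -> pick v3 -> 14
v7: WRITE b=8  (b history now [(4, 0), (7, 8)])
READ c @v4: history=[(2, 8)] -> pick v2 -> 8
READ b @v3: history=[(4, 0), (7, 8)] -> no version <= 3 -> NONE
v8: WRITE e=2  (e history now [(3, 14), (6, 3), (8, 2)])
v9: WRITE a=6  (a history now [(5, 1), (9, 6)])
v10: WRITE e=6  (e history now [(3, 14), (6, 3), (8, 2), (10, 6)])
v11: WRITE c=13  (c history now [(2, 8), (11, 13)])
v12: WRITE d=13  (d history now [(1, 1), (12, 13)])
v13: WRITE c=14  (c history now [(2, 8), (11, 13), (13, 14)])
v14: WRITE b=4  (b history now [(4, 0), (7, 8), (14, 4)])
v15: WRITE d=3  (d history now [(1, 1), (12, 13), (15, 3)])
v16: WRITE d=12  (d history now [(1, 1), (12, 13), (15, 3), (16, 12)])
v17: WRITE d=4  (d history now [(1, 1), (12, 13), (15, 3), (16, 12), (17, 4)])
v18: WRITE d=2  (d history now [(1, 1), (12, 13), (15, 3), (16, 12), (17, 4), (18, 2)])
v19: WRITE e=9  (e history now [(3, 14), (6, 3), (8, 2), (10, 6), (19, 9)])
v20: WRITE d=11  (d history now [(1, 1), (12, 13), (15, 3), (16, 12), (17, 4), (18, 2), (20, 11)])
v21: WRITE b=7  (b history now [(4, 0), (7, 8), (14, 4), (21, 7)])

Answer: 1
14
8
NONE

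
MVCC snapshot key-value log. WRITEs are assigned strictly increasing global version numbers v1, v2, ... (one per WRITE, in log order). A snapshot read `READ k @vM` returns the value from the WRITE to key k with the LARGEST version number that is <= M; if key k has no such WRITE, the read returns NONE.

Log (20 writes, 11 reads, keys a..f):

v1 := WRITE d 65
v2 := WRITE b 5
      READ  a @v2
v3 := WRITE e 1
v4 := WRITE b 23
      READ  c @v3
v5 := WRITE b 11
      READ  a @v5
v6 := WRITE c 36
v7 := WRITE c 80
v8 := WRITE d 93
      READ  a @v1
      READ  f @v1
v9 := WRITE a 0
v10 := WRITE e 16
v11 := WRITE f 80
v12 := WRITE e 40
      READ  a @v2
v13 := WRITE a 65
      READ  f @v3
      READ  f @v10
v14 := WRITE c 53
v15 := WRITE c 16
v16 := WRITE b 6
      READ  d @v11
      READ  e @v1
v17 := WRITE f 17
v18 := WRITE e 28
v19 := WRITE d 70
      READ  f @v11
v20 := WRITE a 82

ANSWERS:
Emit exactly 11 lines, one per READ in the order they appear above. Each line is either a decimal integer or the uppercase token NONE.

v1: WRITE d=65  (d history now [(1, 65)])
v2: WRITE b=5  (b history now [(2, 5)])
READ a @v2: history=[] -> no version <= 2 -> NONE
v3: WRITE e=1  (e history now [(3, 1)])
v4: WRITE b=23  (b history now [(2, 5), (4, 23)])
READ c @v3: history=[] -> no version <= 3 -> NONE
v5: WRITE b=11  (b history now [(2, 5), (4, 23), (5, 11)])
READ a @v5: history=[] -> no version <= 5 -> NONE
v6: WRITE c=36  (c history now [(6, 36)])
v7: WRITE c=80  (c history now [(6, 36), (7, 80)])
v8: WRITE d=93  (d history now [(1, 65), (8, 93)])
READ a @v1: history=[] -> no version <= 1 -> NONE
READ f @v1: history=[] -> no version <= 1 -> NONE
v9: WRITE a=0  (a history now [(9, 0)])
v10: WRITE e=16  (e history now [(3, 1), (10, 16)])
v11: WRITE f=80  (f history now [(11, 80)])
v12: WRITE e=40  (e history now [(3, 1), (10, 16), (12, 40)])
READ a @v2: history=[(9, 0)] -> no version <= 2 -> NONE
v13: WRITE a=65  (a history now [(9, 0), (13, 65)])
READ f @v3: history=[(11, 80)] -> no version <= 3 -> NONE
READ f @v10: history=[(11, 80)] -> no version <= 10 -> NONE
v14: WRITE c=53  (c history now [(6, 36), (7, 80), (14, 53)])
v15: WRITE c=16  (c history now [(6, 36), (7, 80), (14, 53), (15, 16)])
v16: WRITE b=6  (b history now [(2, 5), (4, 23), (5, 11), (16, 6)])
READ d @v11: history=[(1, 65), (8, 93)] -> pick v8 -> 93
READ e @v1: history=[(3, 1), (10, 16), (12, 40)] -> no version <= 1 -> NONE
v17: WRITE f=17  (f history now [(11, 80), (17, 17)])
v18: WRITE e=28  (e history now [(3, 1), (10, 16), (12, 40), (18, 28)])
v19: WRITE d=70  (d history now [(1, 65), (8, 93), (19, 70)])
READ f @v11: history=[(11, 80), (17, 17)] -> pick v11 -> 80
v20: WRITE a=82  (a history now [(9, 0), (13, 65), (20, 82)])

Answer: NONE
NONE
NONE
NONE
NONE
NONE
NONE
NONE
93
NONE
80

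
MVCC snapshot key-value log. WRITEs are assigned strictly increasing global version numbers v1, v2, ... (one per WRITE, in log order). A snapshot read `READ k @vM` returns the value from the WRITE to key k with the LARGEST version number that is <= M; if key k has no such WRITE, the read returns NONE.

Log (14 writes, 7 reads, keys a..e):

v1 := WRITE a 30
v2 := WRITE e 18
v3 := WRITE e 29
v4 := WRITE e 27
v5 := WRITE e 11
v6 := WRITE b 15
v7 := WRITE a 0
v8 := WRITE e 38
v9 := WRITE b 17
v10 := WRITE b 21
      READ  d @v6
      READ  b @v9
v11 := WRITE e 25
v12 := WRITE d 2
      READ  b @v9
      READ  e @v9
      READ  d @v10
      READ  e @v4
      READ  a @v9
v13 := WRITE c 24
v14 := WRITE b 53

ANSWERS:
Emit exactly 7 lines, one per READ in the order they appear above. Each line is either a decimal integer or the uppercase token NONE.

Answer: NONE
17
17
38
NONE
27
0

Derivation:
v1: WRITE a=30  (a history now [(1, 30)])
v2: WRITE e=18  (e history now [(2, 18)])
v3: WRITE e=29  (e history now [(2, 18), (3, 29)])
v4: WRITE e=27  (e history now [(2, 18), (3, 29), (4, 27)])
v5: WRITE e=11  (e history now [(2, 18), (3, 29), (4, 27), (5, 11)])
v6: WRITE b=15  (b history now [(6, 15)])
v7: WRITE a=0  (a history now [(1, 30), (7, 0)])
v8: WRITE e=38  (e history now [(2, 18), (3, 29), (4, 27), (5, 11), (8, 38)])
v9: WRITE b=17  (b history now [(6, 15), (9, 17)])
v10: WRITE b=21  (b history now [(6, 15), (9, 17), (10, 21)])
READ d @v6: history=[] -> no version <= 6 -> NONE
READ b @v9: history=[(6, 15), (9, 17), (10, 21)] -> pick v9 -> 17
v11: WRITE e=25  (e history now [(2, 18), (3, 29), (4, 27), (5, 11), (8, 38), (11, 25)])
v12: WRITE d=2  (d history now [(12, 2)])
READ b @v9: history=[(6, 15), (9, 17), (10, 21)] -> pick v9 -> 17
READ e @v9: history=[(2, 18), (3, 29), (4, 27), (5, 11), (8, 38), (11, 25)] -> pick v8 -> 38
READ d @v10: history=[(12, 2)] -> no version <= 10 -> NONE
READ e @v4: history=[(2, 18), (3, 29), (4, 27), (5, 11), (8, 38), (11, 25)] -> pick v4 -> 27
READ a @v9: history=[(1, 30), (7, 0)] -> pick v7 -> 0
v13: WRITE c=24  (c history now [(13, 24)])
v14: WRITE b=53  (b history now [(6, 15), (9, 17), (10, 21), (14, 53)])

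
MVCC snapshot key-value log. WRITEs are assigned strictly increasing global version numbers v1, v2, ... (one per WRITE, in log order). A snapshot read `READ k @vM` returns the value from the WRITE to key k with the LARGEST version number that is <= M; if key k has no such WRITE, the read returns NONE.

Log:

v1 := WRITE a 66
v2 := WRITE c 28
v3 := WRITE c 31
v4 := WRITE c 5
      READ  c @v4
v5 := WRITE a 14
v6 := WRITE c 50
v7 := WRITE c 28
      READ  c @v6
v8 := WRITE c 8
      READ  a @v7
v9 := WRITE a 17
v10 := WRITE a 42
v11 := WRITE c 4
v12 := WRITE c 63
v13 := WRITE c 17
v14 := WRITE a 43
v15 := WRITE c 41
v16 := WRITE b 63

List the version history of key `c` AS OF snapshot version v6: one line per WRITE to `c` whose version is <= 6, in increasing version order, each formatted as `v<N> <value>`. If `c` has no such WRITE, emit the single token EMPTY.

Scan writes for key=c with version <= 6:
  v1 WRITE a 66 -> skip
  v2 WRITE c 28 -> keep
  v3 WRITE c 31 -> keep
  v4 WRITE c 5 -> keep
  v5 WRITE a 14 -> skip
  v6 WRITE c 50 -> keep
  v7 WRITE c 28 -> drop (> snap)
  v8 WRITE c 8 -> drop (> snap)
  v9 WRITE a 17 -> skip
  v10 WRITE a 42 -> skip
  v11 WRITE c 4 -> drop (> snap)
  v12 WRITE c 63 -> drop (> snap)
  v13 WRITE c 17 -> drop (> snap)
  v14 WRITE a 43 -> skip
  v15 WRITE c 41 -> drop (> snap)
  v16 WRITE b 63 -> skip
Collected: [(2, 28), (3, 31), (4, 5), (6, 50)]

Answer: v2 28
v3 31
v4 5
v6 50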